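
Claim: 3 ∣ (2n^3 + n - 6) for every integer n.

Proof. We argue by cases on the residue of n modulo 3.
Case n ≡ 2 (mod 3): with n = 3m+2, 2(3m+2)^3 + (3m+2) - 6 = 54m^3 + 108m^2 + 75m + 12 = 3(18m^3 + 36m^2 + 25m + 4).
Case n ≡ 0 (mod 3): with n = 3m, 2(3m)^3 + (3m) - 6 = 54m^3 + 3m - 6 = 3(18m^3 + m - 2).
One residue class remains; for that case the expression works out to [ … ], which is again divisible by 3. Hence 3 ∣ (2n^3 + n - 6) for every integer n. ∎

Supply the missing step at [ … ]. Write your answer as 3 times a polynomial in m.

The residues treated are {2, 0}, so the missing case is n ≡ 1 (mod 3); write n = 3m+1.
Then 2(3m+1)^3 + (3m+1) - 6 = 54m^3 + 54m^2 + 21m - 3 = 3(18m^3 + 18m^2 + 7m - 1).

3(18m^3 + 18m^2 + 7m - 1)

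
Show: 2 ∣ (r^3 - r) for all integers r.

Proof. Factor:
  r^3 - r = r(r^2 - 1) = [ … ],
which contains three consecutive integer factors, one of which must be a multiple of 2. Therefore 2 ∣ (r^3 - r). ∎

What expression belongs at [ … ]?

(r - 1)r(r + 1)

r(r^2 - 1) = r(r - 1)(r + 1) = (r - 1)r(r + 1).
These three factors are consecutive integers, so their product is divisible by 2.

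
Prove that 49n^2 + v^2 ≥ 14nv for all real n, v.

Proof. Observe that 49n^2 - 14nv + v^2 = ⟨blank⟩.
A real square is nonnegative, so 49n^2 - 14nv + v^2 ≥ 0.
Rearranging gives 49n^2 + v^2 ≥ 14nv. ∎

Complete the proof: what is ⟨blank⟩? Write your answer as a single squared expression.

(7n - v)^2

49n^2 - 14nv + v^2 is a perfect-square trinomial: the outer terms are (7n)^2 and (v)^2, and the cross term is -2·7n·v.
So 49n^2 - 14nv + v^2 = (7n - v)^2 ≥ 0.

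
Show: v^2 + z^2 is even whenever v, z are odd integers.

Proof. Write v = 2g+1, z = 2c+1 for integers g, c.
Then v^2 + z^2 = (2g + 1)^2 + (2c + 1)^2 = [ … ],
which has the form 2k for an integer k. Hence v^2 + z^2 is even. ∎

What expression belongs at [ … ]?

Expanding: (2g + 1)^2 + (2c + 1)^2 = 4c^2 + 4c + 4g^2 + 4g + 2.
Every term is even; pulling out the factor of 2 gives 2(2c^2 + 2c + 2g^2 + 2g + 1).

2(2c^2 + 2c + 2g^2 + 2g + 1)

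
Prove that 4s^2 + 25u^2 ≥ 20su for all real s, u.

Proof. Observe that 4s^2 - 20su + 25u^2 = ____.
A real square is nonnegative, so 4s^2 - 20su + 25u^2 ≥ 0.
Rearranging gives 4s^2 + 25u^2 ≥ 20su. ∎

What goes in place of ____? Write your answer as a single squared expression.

The leading and trailing coefficients are 2^2 and 5^2, and 20 = 2·2·5, so the trinomial is (2s - 5u)^2.
Hence 4s^2 - 20su + 25u^2 ≥ 0.

(2s - 5u)^2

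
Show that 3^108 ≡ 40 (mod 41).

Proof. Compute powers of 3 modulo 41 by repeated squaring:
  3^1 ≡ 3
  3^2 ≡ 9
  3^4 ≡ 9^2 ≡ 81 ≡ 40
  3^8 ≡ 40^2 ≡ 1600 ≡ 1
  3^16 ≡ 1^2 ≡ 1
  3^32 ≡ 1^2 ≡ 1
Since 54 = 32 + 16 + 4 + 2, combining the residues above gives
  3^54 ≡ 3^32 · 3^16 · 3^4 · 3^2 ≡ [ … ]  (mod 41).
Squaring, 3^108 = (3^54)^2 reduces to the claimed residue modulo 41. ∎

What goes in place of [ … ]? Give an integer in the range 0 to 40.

3^32 · 3^16 · 3^4 · 3^2 ≡ 1 · 1 · 40 · 9 = 360.
360 mod 41 = 32, so 3^54 ≡ 32 (mod 41).

32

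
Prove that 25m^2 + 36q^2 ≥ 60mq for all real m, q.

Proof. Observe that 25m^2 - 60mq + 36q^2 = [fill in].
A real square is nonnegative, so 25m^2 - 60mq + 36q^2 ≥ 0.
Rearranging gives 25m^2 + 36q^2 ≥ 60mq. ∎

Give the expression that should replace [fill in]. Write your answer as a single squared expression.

(5m - 6q)^2

The leading and trailing coefficients are 5^2 and 6^2, and 60 = 2·5·6, so the trinomial is (5m - 6q)^2.
Hence 25m^2 - 60mq + 36q^2 ≥ 0.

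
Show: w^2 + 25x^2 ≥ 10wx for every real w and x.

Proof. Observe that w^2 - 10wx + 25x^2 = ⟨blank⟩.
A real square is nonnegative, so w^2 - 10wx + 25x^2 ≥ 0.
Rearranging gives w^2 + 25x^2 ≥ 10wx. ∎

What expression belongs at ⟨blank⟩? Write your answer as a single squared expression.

(w - 5x)^2

The leading and trailing coefficients are 1^2 and 5^2, and 10 = 2·1·5, so the trinomial is (w - 5x)^2.
Hence w^2 - 10wx + 25x^2 ≥ 0.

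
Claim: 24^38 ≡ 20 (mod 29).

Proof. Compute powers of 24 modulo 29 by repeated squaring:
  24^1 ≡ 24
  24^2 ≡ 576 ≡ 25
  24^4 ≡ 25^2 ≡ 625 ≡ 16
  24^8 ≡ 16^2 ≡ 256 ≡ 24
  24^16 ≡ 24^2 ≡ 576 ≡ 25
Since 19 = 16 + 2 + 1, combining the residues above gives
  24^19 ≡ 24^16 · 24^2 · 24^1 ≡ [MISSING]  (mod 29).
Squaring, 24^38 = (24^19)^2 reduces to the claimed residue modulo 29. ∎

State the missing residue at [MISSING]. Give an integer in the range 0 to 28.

7

Multiply the listed residues: 25 · 25 · 24 = 625 → 15000.
Reducing modulo 29: 15000 = 517·29 + 7, so 24^19 ≡ 7.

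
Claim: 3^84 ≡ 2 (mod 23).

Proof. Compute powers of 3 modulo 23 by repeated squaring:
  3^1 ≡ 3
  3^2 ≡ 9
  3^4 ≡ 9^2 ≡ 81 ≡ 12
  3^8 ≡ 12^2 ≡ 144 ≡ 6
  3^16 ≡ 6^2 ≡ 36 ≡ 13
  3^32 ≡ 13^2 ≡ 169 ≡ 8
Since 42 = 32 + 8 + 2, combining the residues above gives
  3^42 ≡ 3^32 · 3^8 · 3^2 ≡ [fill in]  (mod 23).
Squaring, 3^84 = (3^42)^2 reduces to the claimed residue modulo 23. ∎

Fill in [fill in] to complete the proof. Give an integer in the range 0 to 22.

18

3^32 · 3^8 · 3^2 ≡ 8 · 6 · 9 = 432.
432 mod 23 = 18, so 3^42 ≡ 18 (mod 23).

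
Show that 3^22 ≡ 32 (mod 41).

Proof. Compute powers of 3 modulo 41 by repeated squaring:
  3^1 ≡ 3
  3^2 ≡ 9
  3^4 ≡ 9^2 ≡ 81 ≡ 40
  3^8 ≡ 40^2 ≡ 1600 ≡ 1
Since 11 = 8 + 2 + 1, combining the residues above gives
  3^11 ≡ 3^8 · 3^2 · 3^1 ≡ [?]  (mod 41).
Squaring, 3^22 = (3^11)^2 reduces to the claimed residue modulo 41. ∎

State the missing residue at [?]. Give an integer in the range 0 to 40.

27

Multiply the listed residues: 1 · 9 · 3 = 9 → 27.
Reducing modulo 41: 27 = 0·41 + 27, so 3^11 ≡ 27.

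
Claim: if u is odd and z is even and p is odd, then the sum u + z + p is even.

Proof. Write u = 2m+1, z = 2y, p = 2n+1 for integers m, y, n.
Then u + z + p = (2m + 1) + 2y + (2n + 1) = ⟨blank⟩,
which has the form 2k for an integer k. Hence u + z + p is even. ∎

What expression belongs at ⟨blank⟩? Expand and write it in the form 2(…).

Expanding: (2m + 1) + 2y + (2n + 1) = 2m + 2n + 2y + 2.
Every term is even; pulling out the factor of 2 gives 2(m + n + y + 1).

2(m + n + y + 1)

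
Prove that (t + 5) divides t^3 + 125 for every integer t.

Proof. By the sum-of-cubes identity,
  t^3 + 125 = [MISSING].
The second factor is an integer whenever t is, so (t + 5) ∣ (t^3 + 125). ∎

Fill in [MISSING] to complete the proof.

(t + 5)(t^2 - 5t + 25)

Polynomial division of t^3 + 125 by t + 5 leaves remainder 0 and quotient t^2 - 5t + 25.
Hence t^3 + 125 = (t + 5)(t^2 - 5t + 25).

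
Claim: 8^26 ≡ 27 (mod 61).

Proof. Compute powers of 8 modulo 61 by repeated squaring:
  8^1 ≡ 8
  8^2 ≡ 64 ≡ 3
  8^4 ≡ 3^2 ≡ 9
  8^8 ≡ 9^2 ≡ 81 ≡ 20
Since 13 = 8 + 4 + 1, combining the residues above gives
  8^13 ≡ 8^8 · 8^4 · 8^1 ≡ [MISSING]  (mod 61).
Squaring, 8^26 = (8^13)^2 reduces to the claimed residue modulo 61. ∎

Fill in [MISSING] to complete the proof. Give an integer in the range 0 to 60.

37

8^8 · 8^4 · 8^1 ≡ 20 · 9 · 8 = 1440.
1440 mod 61 = 37, so 8^13 ≡ 37 (mod 61).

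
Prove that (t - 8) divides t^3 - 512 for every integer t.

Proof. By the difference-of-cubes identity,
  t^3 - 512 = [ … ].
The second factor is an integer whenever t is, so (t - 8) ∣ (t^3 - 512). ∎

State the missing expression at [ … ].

(t - 8)(t^2 + 8t + 64)

a^3 - b^3 = (a - b)(a^2 + ab + b^2). With a = t, b = 8:
t^3 - 512 = (t - 8)(t^2 + 8t + 64).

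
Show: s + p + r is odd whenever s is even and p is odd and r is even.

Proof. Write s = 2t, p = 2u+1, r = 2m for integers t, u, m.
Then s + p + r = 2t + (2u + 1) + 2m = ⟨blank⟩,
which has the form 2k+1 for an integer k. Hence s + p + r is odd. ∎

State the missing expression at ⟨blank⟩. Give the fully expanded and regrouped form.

2t + (2u + 1) + 2m = 2m + 2t + 2u + 1
= 2(m + t + u) + 1.
Since m + t + u is an integer, the sum is of the form 2k+1 for an integer k.

2(m + t + u) + 1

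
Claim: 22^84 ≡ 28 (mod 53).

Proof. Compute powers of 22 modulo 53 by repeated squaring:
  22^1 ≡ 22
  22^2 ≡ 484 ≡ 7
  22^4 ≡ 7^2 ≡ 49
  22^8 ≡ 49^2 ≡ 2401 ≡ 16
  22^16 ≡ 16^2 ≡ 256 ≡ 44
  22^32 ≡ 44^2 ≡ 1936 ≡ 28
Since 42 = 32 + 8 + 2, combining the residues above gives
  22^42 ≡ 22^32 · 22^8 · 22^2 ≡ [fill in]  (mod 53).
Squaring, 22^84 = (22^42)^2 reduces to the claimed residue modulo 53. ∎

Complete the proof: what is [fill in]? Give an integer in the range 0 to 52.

9

Multiply the listed residues: 28 · 16 · 7 = 448 → 3136.
Reducing modulo 53: 3136 = 59·53 + 9, so 22^42 ≡ 9.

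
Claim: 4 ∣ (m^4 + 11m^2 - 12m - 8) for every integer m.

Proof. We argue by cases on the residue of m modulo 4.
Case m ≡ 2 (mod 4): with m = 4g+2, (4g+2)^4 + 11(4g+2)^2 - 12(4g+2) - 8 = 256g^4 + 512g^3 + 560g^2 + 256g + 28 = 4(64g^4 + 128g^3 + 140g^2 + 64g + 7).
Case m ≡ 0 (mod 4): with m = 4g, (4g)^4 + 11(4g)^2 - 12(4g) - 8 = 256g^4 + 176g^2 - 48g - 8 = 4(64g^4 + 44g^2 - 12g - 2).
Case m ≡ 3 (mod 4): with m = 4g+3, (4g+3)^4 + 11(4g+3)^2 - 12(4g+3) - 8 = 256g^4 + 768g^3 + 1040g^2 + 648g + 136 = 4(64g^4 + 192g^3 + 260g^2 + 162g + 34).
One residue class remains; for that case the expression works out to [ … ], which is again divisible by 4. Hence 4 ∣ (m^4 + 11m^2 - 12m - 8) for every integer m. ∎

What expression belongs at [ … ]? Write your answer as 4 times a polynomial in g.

4(64g^4 + 64g^3 + 68g^2 + 14g - 2)

Only m ≡ 1 (mod 4) is unaccounted for. Put m = 4g+1:
(4g+1)^4 + 11(4g+1)^2 - 12(4g+1) - 8 expands to 256g^4 + 256g^3 + 272g^2 + 56g - 8,
and factoring out 4 leaves 4(64g^4 + 64g^3 + 68g^2 + 14g - 2).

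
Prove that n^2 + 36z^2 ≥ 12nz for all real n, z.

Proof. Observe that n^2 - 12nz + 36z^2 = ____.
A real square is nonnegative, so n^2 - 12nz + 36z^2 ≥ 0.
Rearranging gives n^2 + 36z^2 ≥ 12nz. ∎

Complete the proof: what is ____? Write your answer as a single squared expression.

(n - 6z)^2

The leading and trailing coefficients are 1^2 and 6^2, and 12 = 2·1·6, so the trinomial is (n - 6z)^2.
Hence n^2 - 12nz + 36z^2 ≥ 0.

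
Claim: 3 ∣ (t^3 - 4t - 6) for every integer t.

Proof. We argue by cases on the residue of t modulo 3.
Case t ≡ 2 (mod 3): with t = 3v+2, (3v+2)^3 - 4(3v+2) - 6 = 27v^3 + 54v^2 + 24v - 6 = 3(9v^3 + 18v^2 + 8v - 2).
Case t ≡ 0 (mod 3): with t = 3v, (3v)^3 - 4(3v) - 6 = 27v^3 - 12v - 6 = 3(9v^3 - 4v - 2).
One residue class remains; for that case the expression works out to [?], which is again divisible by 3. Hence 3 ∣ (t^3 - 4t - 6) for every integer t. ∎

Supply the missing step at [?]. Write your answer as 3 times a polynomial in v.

3(9v^3 + 9v^2 - v - 3)

Only t ≡ 1 (mod 3) is unaccounted for. Put t = 3v+1:
(3v+1)^3 - 4(3v+1) - 6 expands to 27v^3 + 27v^2 - 3v - 9,
and factoring out 3 leaves 3(9v^3 + 9v^2 - v - 3).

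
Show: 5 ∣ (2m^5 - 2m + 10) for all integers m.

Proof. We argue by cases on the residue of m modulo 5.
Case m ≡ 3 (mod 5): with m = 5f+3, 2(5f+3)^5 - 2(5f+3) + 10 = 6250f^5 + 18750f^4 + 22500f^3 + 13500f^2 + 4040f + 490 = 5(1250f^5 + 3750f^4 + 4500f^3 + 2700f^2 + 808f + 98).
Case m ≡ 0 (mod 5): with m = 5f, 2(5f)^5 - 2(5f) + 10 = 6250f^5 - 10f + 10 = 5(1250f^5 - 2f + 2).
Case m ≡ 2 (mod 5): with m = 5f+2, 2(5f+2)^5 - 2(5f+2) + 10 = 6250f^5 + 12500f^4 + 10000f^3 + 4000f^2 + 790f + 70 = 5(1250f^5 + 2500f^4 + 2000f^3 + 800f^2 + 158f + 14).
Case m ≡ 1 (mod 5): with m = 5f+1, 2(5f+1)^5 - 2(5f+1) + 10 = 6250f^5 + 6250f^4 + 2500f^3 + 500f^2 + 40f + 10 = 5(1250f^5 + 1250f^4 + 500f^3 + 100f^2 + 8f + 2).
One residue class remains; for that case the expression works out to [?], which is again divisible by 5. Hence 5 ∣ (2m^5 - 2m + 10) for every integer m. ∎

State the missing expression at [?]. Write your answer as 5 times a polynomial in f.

5(1250f^5 + 5000f^4 + 8000f^3 + 6400f^2 + 2558f + 410)

The residues treated are {3, 0, 2, 1}, so the missing case is m ≡ 4 (mod 5); write m = 5f+4.
Then 2(5f+4)^5 - 2(5f+4) + 10 = 6250f^5 + 25000f^4 + 40000f^3 + 32000f^2 + 12790f + 2050 = 5(1250f^5 + 5000f^4 + 8000f^3 + 6400f^2 + 2558f + 410).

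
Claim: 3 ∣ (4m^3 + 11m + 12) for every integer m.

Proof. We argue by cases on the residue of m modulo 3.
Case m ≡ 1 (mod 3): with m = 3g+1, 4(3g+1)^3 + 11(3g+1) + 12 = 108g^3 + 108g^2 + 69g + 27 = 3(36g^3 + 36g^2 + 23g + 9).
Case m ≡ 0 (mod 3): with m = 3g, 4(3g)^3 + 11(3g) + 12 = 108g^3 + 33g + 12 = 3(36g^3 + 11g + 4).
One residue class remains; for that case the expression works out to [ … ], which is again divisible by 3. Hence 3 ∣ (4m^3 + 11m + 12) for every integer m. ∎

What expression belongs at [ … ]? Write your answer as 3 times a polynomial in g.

3(36g^3 + 72g^2 + 59g + 22)

Only m ≡ 2 (mod 3) is unaccounted for. Put m = 3g+2:
4(3g+2)^3 + 11(3g+2) + 12 expands to 108g^3 + 216g^2 + 177g + 66,
and factoring out 3 leaves 3(36g^3 + 72g^2 + 59g + 22).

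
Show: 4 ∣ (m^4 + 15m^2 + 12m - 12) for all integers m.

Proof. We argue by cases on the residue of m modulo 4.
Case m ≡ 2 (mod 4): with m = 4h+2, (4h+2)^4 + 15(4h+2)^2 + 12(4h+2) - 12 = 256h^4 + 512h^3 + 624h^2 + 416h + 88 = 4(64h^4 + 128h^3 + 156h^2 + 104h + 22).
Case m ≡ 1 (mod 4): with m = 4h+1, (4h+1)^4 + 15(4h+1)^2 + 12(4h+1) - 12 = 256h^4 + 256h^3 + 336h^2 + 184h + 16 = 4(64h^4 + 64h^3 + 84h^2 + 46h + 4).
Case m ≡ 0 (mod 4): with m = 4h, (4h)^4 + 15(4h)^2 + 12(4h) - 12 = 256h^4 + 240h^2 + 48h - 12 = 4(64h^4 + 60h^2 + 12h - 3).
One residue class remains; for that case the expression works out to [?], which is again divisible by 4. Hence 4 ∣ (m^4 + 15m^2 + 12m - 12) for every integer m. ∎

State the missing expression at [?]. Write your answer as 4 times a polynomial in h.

The residues treated are {2, 1, 0}, so the missing case is m ≡ 3 (mod 4); write m = 4h+3.
Then (4h+3)^4 + 15(4h+3)^2 + 12(4h+3) - 12 = 256h^4 + 768h^3 + 1104h^2 + 840h + 240 = 4(64h^4 + 192h^3 + 276h^2 + 210h + 60).

4(64h^4 + 192h^3 + 276h^2 + 210h + 60)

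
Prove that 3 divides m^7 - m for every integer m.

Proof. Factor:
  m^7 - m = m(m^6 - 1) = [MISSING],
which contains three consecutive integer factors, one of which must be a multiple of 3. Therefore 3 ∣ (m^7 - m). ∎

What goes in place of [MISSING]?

(m - 1)m(m + 1)(m^4 + m^2 + 1)

m^6 - 1 = (m^2 - 1)(m^4 + m^2 + 1), and m^2 - 1 = (m-1)(m+1).
So m(m^6 - 1) = (m - 1)m(m + 1)(m^4 + m^2 + 1).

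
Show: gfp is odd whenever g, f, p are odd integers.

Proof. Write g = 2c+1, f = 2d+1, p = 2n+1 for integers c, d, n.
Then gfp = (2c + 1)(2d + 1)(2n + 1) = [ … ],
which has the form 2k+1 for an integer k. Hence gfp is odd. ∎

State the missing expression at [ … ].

2(4cdn + 2cd + 2cn + c + 2dn + d + n) + 1

Expanding: (2c + 1)(2d + 1)(2n + 1) = 8cdn + 4cd + 4cn + 2c + 4dn + 2d + 2n + 1.
Every term except the constant is even, so this is 2(4cdn + 2cd + 2cn + c + 2dn + d + n) + 1,
and 4cdn + 2cd + 2cn + c + 2dn + d + n ∈ ℤ gives the required form.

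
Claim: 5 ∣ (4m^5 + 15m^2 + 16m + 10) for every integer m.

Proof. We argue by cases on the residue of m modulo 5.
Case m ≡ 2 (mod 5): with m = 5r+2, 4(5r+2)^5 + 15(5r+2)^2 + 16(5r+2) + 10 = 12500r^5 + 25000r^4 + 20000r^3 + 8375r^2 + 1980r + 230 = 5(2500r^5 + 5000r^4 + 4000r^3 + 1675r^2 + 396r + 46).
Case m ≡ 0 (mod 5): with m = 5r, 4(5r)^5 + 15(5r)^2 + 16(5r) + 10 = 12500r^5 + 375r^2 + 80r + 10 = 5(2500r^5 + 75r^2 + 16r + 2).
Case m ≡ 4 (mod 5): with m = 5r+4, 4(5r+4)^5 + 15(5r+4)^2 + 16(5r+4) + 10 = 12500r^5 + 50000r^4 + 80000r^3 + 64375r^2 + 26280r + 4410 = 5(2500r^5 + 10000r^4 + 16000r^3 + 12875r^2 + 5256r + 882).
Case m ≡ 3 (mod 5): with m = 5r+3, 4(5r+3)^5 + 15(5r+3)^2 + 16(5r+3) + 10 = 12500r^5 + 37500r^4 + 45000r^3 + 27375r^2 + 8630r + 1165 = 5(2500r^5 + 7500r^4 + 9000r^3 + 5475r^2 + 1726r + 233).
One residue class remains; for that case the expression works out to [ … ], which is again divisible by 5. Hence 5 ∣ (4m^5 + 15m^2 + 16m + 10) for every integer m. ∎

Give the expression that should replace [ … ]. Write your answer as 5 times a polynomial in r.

The residues treated are {2, 0, 4, 3}, so the missing case is m ≡ 1 (mod 5); write m = 5r+1.
Then 4(5r+1)^5 + 15(5r+1)^2 + 16(5r+1) + 10 = 12500r^5 + 12500r^4 + 5000r^3 + 1375r^2 + 330r + 45 = 5(2500r^5 + 2500r^4 + 1000r^3 + 275r^2 + 66r + 9).

5(2500r^5 + 2500r^4 + 1000r^3 + 275r^2 + 66r + 9)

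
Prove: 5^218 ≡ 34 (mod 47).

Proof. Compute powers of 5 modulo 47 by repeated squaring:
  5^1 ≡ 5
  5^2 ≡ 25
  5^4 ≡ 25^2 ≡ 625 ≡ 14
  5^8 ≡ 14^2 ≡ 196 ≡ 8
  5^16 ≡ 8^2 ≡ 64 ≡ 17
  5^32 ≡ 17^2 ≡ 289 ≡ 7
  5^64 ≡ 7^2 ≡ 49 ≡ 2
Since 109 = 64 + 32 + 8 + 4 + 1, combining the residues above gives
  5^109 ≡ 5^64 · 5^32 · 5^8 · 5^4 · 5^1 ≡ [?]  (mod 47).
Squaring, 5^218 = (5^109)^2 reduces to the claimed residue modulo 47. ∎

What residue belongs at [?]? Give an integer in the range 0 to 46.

Multiply the listed residues: 2 · 7 · 8 · 14 · 5 = 14 → 112 → 1568 → 7840.
Reducing modulo 47: 7840 = 166·47 + 38, so 5^109 ≡ 38.

38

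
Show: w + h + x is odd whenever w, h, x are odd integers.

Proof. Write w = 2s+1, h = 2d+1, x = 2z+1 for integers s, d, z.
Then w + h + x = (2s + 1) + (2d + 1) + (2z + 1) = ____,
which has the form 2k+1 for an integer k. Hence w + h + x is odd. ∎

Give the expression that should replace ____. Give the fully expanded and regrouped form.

Expanding: (2s + 1) + (2d + 1) + (2z + 1) = 2d + 2s + 2z + 3.
Every term except the constant is even, so this is 2(d + s + z + 1) + 1,
and d + s + z + 1 ∈ ℤ gives the required form.

2(d + s + z + 1) + 1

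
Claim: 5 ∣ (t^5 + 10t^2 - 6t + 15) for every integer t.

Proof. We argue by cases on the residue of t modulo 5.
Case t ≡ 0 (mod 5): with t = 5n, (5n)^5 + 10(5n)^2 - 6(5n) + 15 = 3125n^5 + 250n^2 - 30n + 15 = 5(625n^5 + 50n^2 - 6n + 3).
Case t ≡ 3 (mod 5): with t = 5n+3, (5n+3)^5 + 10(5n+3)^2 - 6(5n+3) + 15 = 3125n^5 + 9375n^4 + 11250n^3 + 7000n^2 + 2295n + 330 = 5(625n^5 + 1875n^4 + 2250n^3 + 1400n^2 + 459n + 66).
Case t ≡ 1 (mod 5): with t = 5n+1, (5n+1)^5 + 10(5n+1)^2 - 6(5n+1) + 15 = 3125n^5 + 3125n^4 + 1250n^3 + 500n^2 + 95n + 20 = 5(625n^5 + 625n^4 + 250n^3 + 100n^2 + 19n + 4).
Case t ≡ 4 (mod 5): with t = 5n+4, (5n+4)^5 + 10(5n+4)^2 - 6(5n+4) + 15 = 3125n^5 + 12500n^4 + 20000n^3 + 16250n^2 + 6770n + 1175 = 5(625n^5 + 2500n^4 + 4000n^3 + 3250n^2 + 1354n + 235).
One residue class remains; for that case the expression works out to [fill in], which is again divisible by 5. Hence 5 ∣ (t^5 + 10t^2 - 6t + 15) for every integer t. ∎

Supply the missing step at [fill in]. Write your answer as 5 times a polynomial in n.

The residues treated are {0, 3, 1, 4}, so the missing case is t ≡ 2 (mod 5); write t = 5n+2.
Then (5n+2)^5 + 10(5n+2)^2 - 6(5n+2) + 15 = 3125n^5 + 6250n^4 + 5000n^3 + 2250n^2 + 570n + 75 = 5(625n^5 + 1250n^4 + 1000n^3 + 450n^2 + 114n + 15).

5(625n^5 + 1250n^4 + 1000n^3 + 450n^2 + 114n + 15)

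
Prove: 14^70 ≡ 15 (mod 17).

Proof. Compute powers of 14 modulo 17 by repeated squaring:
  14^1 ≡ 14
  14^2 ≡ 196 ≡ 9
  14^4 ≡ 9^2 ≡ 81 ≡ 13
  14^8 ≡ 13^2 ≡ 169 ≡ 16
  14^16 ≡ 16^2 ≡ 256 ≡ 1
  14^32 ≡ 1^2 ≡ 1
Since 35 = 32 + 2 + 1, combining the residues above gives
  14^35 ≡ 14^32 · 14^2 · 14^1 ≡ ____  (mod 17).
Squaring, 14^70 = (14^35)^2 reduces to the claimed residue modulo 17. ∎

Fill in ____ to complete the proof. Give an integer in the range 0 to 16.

7

Multiply the listed residues: 1 · 9 · 14 = 9 → 126.
Reducing modulo 17: 126 = 7·17 + 7, so 14^35 ≡ 7.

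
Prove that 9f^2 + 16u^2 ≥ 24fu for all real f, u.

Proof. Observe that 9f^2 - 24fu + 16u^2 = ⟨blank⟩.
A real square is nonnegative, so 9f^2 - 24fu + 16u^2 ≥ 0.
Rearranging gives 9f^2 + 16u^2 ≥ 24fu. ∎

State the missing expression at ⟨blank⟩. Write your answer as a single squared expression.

9f^2 - 24fu + 16u^2 is a perfect-square trinomial: the outer terms are (3f)^2 and (4u)^2, and the cross term is -2·3f·4u.
So 9f^2 - 24fu + 16u^2 = (3f - 4u)^2 ≥ 0.

(3f - 4u)^2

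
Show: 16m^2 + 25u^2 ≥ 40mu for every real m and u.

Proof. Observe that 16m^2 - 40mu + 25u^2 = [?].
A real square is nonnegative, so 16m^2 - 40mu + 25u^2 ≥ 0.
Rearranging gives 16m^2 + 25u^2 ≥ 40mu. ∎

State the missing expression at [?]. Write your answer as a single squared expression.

16m^2 - 40mu + 25u^2 is a perfect-square trinomial: the outer terms are (4m)^2 and (5u)^2, and the cross term is -2·4m·5u.
So 16m^2 - 40mu + 25u^2 = (4m - 5u)^2 ≥ 0.

(4m - 5u)^2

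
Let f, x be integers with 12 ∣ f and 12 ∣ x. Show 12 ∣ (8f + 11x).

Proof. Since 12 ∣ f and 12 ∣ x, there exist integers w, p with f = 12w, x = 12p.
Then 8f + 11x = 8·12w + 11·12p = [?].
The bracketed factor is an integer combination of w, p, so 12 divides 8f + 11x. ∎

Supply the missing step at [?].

12(11p + 8w)

Each term has a factor of 12: 8·12w + 11·12p = 12·(11p + 8w).
Since 11p + 8w is an integer, 12 ∣ (8f + 11x).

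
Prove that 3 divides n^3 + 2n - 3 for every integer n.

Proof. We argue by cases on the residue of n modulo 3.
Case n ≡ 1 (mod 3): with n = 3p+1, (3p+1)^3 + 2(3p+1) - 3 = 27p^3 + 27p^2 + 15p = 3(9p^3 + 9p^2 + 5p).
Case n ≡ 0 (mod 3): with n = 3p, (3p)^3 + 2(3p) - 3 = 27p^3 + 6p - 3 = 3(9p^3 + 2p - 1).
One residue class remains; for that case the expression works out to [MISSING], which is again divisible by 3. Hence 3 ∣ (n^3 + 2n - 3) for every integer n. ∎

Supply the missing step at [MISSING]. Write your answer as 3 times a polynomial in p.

Only n ≡ 2 (mod 3) is unaccounted for. Put n = 3p+2:
(3p+2)^3 + 2(3p+2) - 3 expands to 27p^3 + 54p^2 + 42p + 9,
and factoring out 3 leaves 3(9p^3 + 18p^2 + 14p + 3).

3(9p^3 + 18p^2 + 14p + 3)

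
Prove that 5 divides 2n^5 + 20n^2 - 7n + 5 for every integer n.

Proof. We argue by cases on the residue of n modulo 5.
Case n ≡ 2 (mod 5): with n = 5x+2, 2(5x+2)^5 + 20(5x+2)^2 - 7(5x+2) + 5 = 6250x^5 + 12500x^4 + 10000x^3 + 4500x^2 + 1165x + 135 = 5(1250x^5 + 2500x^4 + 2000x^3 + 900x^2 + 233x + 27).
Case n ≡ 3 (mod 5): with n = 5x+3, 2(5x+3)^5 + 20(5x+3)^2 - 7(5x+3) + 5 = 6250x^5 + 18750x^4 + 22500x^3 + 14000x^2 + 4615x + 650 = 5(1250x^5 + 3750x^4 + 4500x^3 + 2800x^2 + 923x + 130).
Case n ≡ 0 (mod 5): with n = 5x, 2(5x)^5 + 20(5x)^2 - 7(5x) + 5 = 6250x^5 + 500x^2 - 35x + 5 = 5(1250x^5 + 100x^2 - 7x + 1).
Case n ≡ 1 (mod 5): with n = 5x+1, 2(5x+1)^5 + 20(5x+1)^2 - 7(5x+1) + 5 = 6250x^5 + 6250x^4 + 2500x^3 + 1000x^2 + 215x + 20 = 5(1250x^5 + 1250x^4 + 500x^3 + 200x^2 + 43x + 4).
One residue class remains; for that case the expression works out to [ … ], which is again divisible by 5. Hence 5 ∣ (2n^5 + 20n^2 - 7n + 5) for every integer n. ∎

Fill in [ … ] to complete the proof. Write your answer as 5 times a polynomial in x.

Only n ≡ 4 (mod 5) is unaccounted for. Put n = 5x+4:
2(5x+4)^5 + 20(5x+4)^2 - 7(5x+4) + 5 expands to 6250x^5 + 25000x^4 + 40000x^3 + 32500x^2 + 13565x + 2345,
and factoring out 5 leaves 5(1250x^5 + 5000x^4 + 8000x^3 + 6500x^2 + 2713x + 469).

5(1250x^5 + 5000x^4 + 8000x^3 + 6500x^2 + 2713x + 469)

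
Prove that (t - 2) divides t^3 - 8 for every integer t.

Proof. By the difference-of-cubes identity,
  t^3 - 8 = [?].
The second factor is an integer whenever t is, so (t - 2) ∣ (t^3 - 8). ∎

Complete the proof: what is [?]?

(t - 2)(t^2 + 2t + 4)

a^3 - b^3 = (a - b)(a^2 + ab + b^2). With a = t, b = 2:
t^3 - 8 = (t - 2)(t^2 + 2t + 4).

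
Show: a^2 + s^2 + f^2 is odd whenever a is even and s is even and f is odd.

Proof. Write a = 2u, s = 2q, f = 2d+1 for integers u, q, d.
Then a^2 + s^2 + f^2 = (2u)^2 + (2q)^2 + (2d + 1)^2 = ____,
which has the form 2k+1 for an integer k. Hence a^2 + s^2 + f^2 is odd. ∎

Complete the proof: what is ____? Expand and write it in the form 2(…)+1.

Expanding: (2u)^2 + (2q)^2 + (2d + 1)^2 = 4d^2 + 4d + 4q^2 + 4u^2 + 1.
Every term except the constant is even, so this is 2(2d^2 + 2d + 2q^2 + 2u^2) + 1,
and 2d^2 + 2d + 2q^2 + 2u^2 ∈ ℤ gives the required form.

2(2d^2 + 2d + 2q^2 + 2u^2) + 1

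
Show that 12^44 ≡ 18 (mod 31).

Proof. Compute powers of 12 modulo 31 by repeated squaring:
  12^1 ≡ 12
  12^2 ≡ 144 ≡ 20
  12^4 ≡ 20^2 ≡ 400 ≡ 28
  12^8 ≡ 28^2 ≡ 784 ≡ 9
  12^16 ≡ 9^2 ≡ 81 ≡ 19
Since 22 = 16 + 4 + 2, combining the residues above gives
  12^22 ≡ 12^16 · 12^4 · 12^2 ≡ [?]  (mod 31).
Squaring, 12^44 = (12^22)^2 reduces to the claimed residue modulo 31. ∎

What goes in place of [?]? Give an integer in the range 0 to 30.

7

Multiply the listed residues: 19 · 28 · 20 = 532 → 10640.
Reducing modulo 31: 10640 = 343·31 + 7, so 12^22 ≡ 7.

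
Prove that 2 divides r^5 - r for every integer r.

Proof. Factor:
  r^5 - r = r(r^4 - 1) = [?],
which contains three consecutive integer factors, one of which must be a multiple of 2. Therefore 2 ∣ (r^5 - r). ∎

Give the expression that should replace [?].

(r - 1)r(r + 1)(r^2 + 1)

r^4 - 1 = (r^2 - 1)(r^2 + 1), and r^2 - 1 = (r-1)(r+1).
So r(r^4 - 1) = (r - 1)r(r + 1)(r^2 + 1).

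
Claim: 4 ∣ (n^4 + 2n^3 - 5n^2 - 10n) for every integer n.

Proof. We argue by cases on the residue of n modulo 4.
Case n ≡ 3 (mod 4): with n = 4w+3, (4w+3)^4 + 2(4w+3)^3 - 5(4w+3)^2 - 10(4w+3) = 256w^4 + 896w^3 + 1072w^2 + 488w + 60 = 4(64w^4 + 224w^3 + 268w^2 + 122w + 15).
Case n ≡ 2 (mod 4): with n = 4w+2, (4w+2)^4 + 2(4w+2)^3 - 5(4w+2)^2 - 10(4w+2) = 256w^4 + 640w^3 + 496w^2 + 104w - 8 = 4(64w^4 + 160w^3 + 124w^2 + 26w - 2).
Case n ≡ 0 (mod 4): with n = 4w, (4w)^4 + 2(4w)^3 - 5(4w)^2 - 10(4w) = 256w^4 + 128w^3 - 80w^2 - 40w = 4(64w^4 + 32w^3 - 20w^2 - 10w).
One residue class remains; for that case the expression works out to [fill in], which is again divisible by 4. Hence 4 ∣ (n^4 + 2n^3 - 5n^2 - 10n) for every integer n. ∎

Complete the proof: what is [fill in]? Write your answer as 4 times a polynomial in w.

4(64w^4 + 96w^3 + 28w^2 - 10w - 3)

The residues treated are {3, 2, 0}, so the missing case is n ≡ 1 (mod 4); write n = 4w+1.
Then (4w+1)^4 + 2(4w+1)^3 - 5(4w+1)^2 - 10(4w+1) = 256w^4 + 384w^3 + 112w^2 - 40w - 12 = 4(64w^4 + 96w^3 + 28w^2 - 10w - 3).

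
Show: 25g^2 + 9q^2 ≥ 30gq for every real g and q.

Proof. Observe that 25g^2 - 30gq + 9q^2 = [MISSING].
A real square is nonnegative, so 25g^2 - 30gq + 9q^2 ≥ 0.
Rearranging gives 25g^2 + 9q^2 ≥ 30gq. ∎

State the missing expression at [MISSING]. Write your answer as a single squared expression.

(5g - 3q)^2

25g^2 - 30gq + 9q^2 is a perfect-square trinomial: the outer terms are (5g)^2 and (3q)^2, and the cross term is -2·5g·3q.
So 25g^2 - 30gq + 9q^2 = (5g - 3q)^2 ≥ 0.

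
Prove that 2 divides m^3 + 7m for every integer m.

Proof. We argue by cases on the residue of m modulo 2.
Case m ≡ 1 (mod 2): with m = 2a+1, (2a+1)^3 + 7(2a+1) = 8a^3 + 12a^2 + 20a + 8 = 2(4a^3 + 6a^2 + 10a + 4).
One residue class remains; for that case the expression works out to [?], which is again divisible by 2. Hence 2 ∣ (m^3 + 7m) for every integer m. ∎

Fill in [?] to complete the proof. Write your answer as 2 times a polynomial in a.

The residues treated are {1}, so the missing case is m ≡ 0 (mod 2); write m = 2a.
Then (2a)^3 + 7(2a) = 8a^3 + 14a = 2(4a^3 + 7a).

2(4a^3 + 7a)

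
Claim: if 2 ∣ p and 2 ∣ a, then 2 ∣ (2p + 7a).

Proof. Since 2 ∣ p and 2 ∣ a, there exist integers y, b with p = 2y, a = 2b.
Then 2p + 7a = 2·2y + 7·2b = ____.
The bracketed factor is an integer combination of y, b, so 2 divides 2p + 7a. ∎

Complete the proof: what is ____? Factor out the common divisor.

2(7b + 2y)

Pull the common 2 out of every term: 2·2y + 7·2b = 2(7b + 2y).
7b + 2y is an integer, which exhibits the divisibility.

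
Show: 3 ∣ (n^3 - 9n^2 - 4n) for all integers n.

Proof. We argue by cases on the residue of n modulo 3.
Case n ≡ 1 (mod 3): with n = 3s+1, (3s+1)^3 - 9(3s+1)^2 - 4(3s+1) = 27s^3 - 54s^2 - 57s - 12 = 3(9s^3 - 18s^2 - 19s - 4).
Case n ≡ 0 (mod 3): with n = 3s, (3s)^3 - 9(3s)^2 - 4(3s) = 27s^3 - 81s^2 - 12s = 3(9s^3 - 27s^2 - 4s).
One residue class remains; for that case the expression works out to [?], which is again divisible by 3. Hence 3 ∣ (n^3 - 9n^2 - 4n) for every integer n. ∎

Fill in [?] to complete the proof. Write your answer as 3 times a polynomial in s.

3(9s^3 - 9s^2 - 28s - 12)

The residues treated are {1, 0}, so the missing case is n ≡ 2 (mod 3); write n = 3s+2.
Then (3s+2)^3 - 9(3s+2)^2 - 4(3s+2) = 27s^3 - 27s^2 - 84s - 36 = 3(9s^3 - 9s^2 - 28s - 12).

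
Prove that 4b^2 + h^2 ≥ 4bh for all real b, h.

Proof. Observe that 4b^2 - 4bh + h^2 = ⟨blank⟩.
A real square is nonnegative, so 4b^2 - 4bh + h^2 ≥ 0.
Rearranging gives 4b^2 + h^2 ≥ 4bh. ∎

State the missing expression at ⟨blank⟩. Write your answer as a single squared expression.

The leading and trailing coefficients are 2^2 and 1^2, and 4 = 2·2·1, so the trinomial is (2b - h)^2.
Hence 4b^2 - 4bh + h^2 ≥ 0.

(2b - h)^2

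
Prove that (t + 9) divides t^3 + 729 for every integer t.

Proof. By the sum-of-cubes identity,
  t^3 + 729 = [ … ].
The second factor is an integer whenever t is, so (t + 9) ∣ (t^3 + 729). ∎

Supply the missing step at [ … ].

a^3 + b^3 = (a + b)(a^2 - ab + b^2). With a = t, b = 9:
t^3 + 729 = (t + 9)(t^2 - 9t + 81).

(t + 9)(t^2 - 9t + 81)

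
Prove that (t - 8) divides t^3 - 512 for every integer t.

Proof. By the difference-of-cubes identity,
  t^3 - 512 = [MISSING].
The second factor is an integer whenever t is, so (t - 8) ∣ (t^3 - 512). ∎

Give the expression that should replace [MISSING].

(t - 8)(t^2 + 8t + 64)

a^3 - b^3 = (a - b)(a^2 + ab + b^2). With a = t, b = 8:
t^3 - 512 = (t - 8)(t^2 + 8t + 64).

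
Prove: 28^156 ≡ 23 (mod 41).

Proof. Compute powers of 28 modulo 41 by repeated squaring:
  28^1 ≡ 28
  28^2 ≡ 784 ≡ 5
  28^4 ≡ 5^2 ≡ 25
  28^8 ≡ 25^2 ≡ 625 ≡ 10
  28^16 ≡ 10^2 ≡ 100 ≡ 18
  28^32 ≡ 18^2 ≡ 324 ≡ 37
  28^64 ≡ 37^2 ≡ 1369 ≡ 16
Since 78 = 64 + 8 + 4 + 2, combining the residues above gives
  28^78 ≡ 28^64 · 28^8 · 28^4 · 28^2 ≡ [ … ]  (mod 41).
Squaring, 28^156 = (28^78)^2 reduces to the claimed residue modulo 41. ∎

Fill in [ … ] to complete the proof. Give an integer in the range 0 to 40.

33

28^64 · 28^8 · 28^4 · 28^2 ≡ 16 · 10 · 25 · 5 = 20000.
20000 mod 41 = 33, so 28^78 ≡ 33 (mod 41).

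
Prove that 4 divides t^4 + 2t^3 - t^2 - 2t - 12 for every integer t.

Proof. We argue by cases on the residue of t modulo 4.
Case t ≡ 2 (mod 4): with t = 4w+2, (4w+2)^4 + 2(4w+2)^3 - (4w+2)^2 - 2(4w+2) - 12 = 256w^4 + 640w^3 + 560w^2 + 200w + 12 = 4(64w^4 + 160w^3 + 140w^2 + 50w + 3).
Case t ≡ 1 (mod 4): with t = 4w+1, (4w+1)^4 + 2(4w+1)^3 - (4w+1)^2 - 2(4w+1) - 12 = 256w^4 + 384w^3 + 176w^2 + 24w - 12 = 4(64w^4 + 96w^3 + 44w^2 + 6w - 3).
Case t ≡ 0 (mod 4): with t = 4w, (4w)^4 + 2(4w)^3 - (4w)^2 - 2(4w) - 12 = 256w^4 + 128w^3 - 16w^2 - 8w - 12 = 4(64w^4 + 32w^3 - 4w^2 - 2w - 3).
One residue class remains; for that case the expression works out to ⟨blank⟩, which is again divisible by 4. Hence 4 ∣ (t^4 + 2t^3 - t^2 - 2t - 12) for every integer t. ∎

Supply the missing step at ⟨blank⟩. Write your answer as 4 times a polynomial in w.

The residues treated are {2, 1, 0}, so the missing case is t ≡ 3 (mod 4); write t = 4w+3.
Then (4w+3)^4 + 2(4w+3)^3 - (4w+3)^2 - 2(4w+3) - 12 = 256w^4 + 896w^3 + 1136w^2 + 616w + 108 = 4(64w^4 + 224w^3 + 284w^2 + 154w + 27).

4(64w^4 + 224w^3 + 284w^2 + 154w + 27)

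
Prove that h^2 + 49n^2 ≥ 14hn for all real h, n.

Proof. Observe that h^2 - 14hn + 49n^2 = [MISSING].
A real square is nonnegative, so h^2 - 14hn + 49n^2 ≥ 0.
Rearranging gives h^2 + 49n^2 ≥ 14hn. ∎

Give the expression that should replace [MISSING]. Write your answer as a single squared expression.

(h - 7n)^2

h^2 - 14hn + 49n^2 is a perfect-square trinomial: the outer terms are (h)^2 and (7n)^2, and the cross term is -2·h·7n.
So h^2 - 14hn + 49n^2 = (h - 7n)^2 ≥ 0.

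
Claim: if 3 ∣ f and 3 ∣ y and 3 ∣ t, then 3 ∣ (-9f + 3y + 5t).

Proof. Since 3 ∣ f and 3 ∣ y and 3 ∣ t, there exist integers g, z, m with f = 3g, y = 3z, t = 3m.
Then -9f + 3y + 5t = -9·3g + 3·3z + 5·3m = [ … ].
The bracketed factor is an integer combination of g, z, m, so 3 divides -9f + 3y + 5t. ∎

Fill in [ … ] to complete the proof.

Each term has a factor of 3: -9·3g + 3·3z + 5·3m = 3·(-9g + 5m + 3z).
Since -9g + 5m + 3z is an integer, 3 ∣ (-9f + 3y + 5t).

3(-9g + 5m + 3z)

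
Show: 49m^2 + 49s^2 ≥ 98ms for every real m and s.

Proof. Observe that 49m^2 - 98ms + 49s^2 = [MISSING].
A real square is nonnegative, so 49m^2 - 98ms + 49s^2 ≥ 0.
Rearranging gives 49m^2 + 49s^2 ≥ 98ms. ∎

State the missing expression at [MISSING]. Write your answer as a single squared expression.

49m^2 - 98ms + 49s^2 is a perfect-square trinomial: the outer terms are (7m)^2 and (7s)^2, and the cross term is -2·7m·7s.
So 49m^2 - 98ms + 49s^2 = (7m - 7s)^2 ≥ 0.

(7m - 7s)^2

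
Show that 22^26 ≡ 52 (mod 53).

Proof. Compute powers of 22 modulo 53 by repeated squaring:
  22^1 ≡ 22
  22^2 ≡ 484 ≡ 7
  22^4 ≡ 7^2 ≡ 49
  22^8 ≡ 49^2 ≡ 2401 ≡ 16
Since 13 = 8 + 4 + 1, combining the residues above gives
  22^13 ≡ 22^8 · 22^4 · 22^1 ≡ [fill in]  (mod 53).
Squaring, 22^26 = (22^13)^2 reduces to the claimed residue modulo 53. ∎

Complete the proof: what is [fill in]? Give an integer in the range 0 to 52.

Multiply the listed residues: 16 · 49 · 22 = 784 → 17248.
Reducing modulo 53: 17248 = 325·53 + 23, so 22^13 ≡ 23.

23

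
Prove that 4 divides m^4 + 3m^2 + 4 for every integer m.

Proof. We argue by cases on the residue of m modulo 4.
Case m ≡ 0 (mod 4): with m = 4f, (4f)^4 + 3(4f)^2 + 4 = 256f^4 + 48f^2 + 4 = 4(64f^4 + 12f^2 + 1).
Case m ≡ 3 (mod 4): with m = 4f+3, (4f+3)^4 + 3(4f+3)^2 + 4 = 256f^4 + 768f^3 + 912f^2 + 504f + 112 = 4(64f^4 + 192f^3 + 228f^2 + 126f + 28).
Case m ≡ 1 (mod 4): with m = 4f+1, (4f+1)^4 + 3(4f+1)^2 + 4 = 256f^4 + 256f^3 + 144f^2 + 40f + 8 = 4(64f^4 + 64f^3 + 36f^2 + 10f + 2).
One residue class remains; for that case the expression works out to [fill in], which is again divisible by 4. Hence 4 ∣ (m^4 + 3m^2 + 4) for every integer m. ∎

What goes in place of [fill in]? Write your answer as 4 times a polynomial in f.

4(64f^4 + 128f^3 + 108f^2 + 44f + 8)

Only m ≡ 2 (mod 4) is unaccounted for. Put m = 4f+2:
(4f+2)^4 + 3(4f+2)^2 + 4 expands to 256f^4 + 512f^3 + 432f^2 + 176f + 32,
and factoring out 4 leaves 4(64f^4 + 128f^3 + 108f^2 + 44f + 8).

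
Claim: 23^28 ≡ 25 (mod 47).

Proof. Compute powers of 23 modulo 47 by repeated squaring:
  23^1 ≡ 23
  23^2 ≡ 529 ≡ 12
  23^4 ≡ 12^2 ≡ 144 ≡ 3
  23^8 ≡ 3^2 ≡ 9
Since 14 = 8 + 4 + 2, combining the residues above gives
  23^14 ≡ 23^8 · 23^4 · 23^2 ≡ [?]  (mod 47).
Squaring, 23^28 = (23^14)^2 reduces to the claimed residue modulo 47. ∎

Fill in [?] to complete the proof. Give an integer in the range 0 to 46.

Multiply the listed residues: 9 · 3 · 12 = 27 → 324.
Reducing modulo 47: 324 = 6·47 + 42, so 23^14 ≡ 42.

42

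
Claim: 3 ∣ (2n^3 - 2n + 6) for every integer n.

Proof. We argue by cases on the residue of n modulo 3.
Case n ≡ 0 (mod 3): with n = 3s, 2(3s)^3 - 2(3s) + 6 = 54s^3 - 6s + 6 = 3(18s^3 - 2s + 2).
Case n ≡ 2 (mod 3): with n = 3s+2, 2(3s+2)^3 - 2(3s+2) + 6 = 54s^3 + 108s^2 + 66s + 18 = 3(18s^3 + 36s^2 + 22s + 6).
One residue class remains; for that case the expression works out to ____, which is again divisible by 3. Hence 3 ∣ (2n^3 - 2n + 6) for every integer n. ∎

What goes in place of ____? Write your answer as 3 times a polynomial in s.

The residues treated are {0, 2}, so the missing case is n ≡ 1 (mod 3); write n = 3s+1.
Then 2(3s+1)^3 - 2(3s+1) + 6 = 54s^3 + 54s^2 + 12s + 6 = 3(18s^3 + 18s^2 + 4s + 2).

3(18s^3 + 18s^2 + 4s + 2)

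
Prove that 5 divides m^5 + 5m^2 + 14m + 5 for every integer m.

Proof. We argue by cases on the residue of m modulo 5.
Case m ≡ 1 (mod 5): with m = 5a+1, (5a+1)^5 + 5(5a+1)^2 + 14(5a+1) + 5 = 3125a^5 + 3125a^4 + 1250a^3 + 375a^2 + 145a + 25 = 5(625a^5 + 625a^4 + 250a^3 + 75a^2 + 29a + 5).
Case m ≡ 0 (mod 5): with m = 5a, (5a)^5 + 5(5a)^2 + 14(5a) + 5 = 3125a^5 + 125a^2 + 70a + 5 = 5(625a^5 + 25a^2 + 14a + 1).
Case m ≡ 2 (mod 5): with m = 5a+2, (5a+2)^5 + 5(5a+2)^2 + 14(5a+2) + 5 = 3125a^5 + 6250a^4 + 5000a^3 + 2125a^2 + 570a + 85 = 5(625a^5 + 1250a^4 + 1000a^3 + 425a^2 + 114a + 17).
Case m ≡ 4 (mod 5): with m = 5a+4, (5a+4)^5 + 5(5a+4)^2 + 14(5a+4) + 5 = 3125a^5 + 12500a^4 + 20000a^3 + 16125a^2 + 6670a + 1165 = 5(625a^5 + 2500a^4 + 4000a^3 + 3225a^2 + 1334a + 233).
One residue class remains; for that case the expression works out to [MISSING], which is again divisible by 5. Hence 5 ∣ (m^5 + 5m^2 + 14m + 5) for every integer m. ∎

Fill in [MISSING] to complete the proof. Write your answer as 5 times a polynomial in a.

5(625a^5 + 1875a^4 + 2250a^3 + 1375a^2 + 449a + 67)

Only m ≡ 3 (mod 5) is unaccounted for. Put m = 5a+3:
(5a+3)^5 + 5(5a+3)^2 + 14(5a+3) + 5 expands to 3125a^5 + 9375a^4 + 11250a^3 + 6875a^2 + 2245a + 335,
and factoring out 5 leaves 5(625a^5 + 1875a^4 + 2250a^3 + 1375a^2 + 449a + 67).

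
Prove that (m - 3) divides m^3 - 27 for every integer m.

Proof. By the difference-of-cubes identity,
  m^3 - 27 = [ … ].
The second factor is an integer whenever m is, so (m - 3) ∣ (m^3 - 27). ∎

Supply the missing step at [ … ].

(m - 3)(m^2 + 3m + 9)

Polynomial division of m^3 - 27 by m - 3 leaves remainder 0 and quotient m^2 + 3m + 9.
Hence m^3 - 27 = (m - 3)(m^2 + 3m + 9).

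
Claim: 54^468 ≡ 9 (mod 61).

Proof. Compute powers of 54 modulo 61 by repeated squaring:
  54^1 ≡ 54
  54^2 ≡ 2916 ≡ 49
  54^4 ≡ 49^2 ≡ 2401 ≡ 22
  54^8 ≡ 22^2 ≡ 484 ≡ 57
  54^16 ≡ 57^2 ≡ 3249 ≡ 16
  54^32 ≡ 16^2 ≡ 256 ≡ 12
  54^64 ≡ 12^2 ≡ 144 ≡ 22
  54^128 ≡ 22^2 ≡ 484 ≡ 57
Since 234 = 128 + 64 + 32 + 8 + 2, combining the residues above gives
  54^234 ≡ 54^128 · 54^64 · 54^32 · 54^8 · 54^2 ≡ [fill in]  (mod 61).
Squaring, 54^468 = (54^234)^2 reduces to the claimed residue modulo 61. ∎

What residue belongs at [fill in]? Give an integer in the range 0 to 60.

Multiply the listed residues: 57 · 22 · 12 · 57 · 49 = 1254 → 15048 → 857736 → 42029064.
Reducing modulo 61: 42029064 = 689001·61 + 3, so 54^234 ≡ 3.

3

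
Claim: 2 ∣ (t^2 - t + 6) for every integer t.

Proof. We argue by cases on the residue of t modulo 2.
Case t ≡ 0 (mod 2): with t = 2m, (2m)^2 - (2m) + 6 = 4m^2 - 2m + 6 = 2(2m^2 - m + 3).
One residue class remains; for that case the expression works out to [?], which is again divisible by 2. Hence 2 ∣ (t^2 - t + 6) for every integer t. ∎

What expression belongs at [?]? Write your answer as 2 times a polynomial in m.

Only t ≡ 1 (mod 2) is unaccounted for. Put t = 2m+1:
(2m+1)^2 - (2m+1) + 6 expands to 4m^2 + 2m + 6,
and factoring out 2 leaves 2(2m^2 + m + 3).

2(2m^2 + m + 3)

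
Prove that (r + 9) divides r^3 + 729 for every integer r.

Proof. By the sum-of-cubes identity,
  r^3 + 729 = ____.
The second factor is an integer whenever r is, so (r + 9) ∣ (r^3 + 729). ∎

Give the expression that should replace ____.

a^3 + b^3 = (a + b)(a^2 - ab + b^2). With a = r, b = 9:
r^3 + 729 = (r + 9)(r^2 - 9r + 81).

(r + 9)(r^2 - 9r + 81)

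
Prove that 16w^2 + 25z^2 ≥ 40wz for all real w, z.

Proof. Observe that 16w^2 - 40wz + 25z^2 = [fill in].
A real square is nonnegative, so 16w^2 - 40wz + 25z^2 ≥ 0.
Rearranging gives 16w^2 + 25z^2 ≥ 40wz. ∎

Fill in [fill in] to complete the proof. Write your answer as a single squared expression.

The leading and trailing coefficients are 4^2 and 5^2, and 40 = 2·4·5, so the trinomial is (4w - 5z)^2.
Hence 16w^2 - 40wz + 25z^2 ≥ 0.

(4w - 5z)^2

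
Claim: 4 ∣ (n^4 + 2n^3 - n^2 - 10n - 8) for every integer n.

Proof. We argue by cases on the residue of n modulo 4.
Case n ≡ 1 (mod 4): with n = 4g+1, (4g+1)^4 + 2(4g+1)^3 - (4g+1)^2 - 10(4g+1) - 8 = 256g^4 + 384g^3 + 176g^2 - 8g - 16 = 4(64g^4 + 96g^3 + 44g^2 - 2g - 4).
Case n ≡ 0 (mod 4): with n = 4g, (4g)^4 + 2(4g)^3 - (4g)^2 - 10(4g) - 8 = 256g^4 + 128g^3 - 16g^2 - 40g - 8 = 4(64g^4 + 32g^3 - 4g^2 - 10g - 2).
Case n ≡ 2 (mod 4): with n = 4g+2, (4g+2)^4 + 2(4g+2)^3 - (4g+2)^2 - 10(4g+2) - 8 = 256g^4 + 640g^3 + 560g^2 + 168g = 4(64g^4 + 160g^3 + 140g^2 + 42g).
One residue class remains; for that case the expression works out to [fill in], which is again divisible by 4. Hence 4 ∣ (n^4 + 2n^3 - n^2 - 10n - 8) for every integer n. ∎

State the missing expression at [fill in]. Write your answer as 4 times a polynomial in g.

4(64g^4 + 224g^3 + 284g^2 + 146g + 22)

The residues treated are {1, 0, 2}, so the missing case is n ≡ 3 (mod 4); write n = 4g+3.
Then (4g+3)^4 + 2(4g+3)^3 - (4g+3)^2 - 10(4g+3) - 8 = 256g^4 + 896g^3 + 1136g^2 + 584g + 88 = 4(64g^4 + 224g^3 + 284g^2 + 146g + 22).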